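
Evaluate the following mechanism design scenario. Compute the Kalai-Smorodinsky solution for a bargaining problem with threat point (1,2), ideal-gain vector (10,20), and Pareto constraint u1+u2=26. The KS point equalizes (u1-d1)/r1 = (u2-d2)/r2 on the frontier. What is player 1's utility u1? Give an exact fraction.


Step 1: At the KS point, (u1-d1)/r1 = (u2-d2)/r2 = t and u1+u2 = 26
Step 2: u1 = d1 + r1*t and u2 = d2 + r2*t, so (d1 + r1*t) + (d2 + r2*t) = 26
Step 3: t = (26 - 1 - 2)/(10 + 20) = 23/30
Step 4: u1 = d1 + r1*t = 1 + 10 * 23/30 = 26/3
Step 5: (Check: u2 = d2 + r2*t = 52/3; u1+u2 = 26/3 + 52/3 = 26, on the frontier.)

26/3


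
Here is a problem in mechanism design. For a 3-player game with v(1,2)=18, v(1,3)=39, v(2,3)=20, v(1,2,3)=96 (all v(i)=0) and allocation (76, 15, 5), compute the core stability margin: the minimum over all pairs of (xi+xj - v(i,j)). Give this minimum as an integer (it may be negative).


Step 1: Slack for coalition (1,2): x1+x2 - v12 = 91 - 18 = 73
Step 2: Slack for coalition (1,3): x1+x3 - v13 = 81 - 39 = 42
Step 3: Slack for coalition (2,3): x2+x3 - v23 = 20 - 20 = 0
Step 4: Minimum slack = min(73, 42, 0) = 0, attained by (2,3); no pair can gain by deviating, so the allocation is in the core

0


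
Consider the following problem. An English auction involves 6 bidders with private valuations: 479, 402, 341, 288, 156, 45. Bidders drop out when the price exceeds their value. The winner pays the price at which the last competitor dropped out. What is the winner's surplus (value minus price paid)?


Step 1: Identify the highest value: 479
Step 2: Identify the second-highest value: 402
Step 3: The final price = second-highest value = 402
Step 4: Surplus = 479 - 402 = 77

77


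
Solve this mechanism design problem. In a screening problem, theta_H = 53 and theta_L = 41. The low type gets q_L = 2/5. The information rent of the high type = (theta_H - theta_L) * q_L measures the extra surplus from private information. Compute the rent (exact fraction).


Step 1: theta_H - theta_L = 53 - 41 = 12
Step 2: Information rent = (theta_H - theta_L) * q_L
Step 3: = 12 * 2/5
Step 4: = 24/5

24/5


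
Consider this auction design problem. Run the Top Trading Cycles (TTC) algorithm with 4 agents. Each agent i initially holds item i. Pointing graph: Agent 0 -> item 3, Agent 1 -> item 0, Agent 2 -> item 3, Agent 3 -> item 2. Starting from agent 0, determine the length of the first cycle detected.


Step 1: Trace the pointer graph from agent 0: 0 -> 3 -> 2 -> 3
Step 2: A cycle is detected when we revisit agent 3
Step 3: The cycle is: 3 -> 2 -> 3
Step 4: Cycle length = 2

2


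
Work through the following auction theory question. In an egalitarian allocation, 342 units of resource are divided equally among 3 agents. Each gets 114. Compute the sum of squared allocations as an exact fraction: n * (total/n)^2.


Step 1: Each agent's share = 342/3 = 114
Step 2: Square of each share = (114)^2 = 12996
Step 3: Sum of squares = 3 * 12996 = 38988

38988


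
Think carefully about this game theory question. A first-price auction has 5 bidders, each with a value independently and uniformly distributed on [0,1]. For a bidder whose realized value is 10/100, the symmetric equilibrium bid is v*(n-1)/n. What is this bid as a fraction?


Step 1: The symmetric BNE bidding function is b(v) = v * (n-1) / n
Step 2: Substitute v = 1/10 and n = 5
Step 3: b = 1/10 * 4/5
Step 4: b = 2/25

2/25


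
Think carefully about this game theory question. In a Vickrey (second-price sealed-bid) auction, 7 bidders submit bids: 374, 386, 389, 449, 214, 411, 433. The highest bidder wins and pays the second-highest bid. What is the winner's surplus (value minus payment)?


Step 1: Sort bids in descending order: 449, 433, 411, 389, 386, 374, 214
Step 2: The winning bid is the highest: 449
Step 3: The payment equals the second-highest bid: 433
Step 4: Surplus = winner's bid - payment = 449 - 433 = 16

16


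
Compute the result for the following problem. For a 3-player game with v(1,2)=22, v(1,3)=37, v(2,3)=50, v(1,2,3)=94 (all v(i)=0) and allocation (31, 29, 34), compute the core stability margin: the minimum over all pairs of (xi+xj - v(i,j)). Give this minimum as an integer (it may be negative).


Step 1: Slack for coalition (1,2): x1+x2 - v12 = 60 - 22 = 38
Step 2: Slack for coalition (1,3): x1+x3 - v13 = 65 - 37 = 28
Step 3: Slack for coalition (2,3): x2+x3 - v23 = 63 - 50 = 13
Step 4: Minimum slack = min(38, 28, 13) = 13, attained by (2,3); no pair can gain by deviating, so the allocation is in the core

13


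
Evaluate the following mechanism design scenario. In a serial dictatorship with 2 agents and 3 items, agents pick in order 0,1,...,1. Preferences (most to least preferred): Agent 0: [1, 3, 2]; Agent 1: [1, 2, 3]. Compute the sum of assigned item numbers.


Step 1: Agent 0 picks item 1
Step 2: Agent 1 picks item 2
Step 3: Sum = 1 + 2 = 3

3


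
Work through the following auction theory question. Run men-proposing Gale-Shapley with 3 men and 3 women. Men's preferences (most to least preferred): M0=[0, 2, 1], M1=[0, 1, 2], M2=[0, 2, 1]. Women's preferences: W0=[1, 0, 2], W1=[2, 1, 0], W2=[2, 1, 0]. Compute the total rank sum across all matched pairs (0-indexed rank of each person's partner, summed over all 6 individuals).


Step 1: Run Gale-Shapley (men propose, women hold best offer):
  M0 proposes to W0; she accepts
  M1 proposes to W0; she switches from M0
  M2 proposes to W0; rejected
  M2 proposes to W2; she accepts
  M0 proposes to W2; rejected
  M0 proposes to W1; she accepts
Step 2: Final matching: W0-M1, W1-M0, W2-M2
Step 3: 0-indexed ranks (man's rank of his match, then woman's): 0 + 0 + 2 + 2 + 1 + 0
Step 4: Total rank sum = 5

5


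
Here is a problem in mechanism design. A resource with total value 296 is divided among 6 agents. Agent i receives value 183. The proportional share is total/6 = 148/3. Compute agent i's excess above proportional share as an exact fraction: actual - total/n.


Step 1: Proportional share = 296/6 = 148/3
Step 2: Agent's actual allocation = 183
Step 3: Excess = 183 - 148/3 = 401/3

401/3


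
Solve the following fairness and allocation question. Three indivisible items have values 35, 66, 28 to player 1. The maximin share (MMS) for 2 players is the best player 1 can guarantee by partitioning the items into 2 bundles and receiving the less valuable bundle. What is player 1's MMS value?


Step 1: Item values = 35, 66, 28
Step 2: Enumerate all 2-bundle partitions and take the smaller bundle:
  Partition 1: {35} vs {66,28} -> bundles 35, 94; min = 35
  Partition 2: {66} vs {35,28} -> bundles 66, 63; min = 63
  Partition 3: {28} vs {35,66} -> bundles 28, 101; min = 28
Step 3: MMS = max(35, 63, 28) = 63

63


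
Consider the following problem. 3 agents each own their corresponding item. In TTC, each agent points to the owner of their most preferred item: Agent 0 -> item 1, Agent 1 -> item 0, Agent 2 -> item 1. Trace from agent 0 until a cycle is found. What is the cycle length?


Step 1: Trace the pointer graph from agent 0: 0 -> 1 -> 0
Step 2: A cycle is detected when we revisit agent 0
Step 3: The cycle is: 0 -> 1 -> 0
Step 4: Cycle length = 2

2


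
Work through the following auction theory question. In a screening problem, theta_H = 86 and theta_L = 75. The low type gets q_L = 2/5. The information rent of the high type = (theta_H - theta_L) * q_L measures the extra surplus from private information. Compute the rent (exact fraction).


Step 1: theta_H - theta_L = 86 - 75 = 11
Step 2: Information rent = (theta_H - theta_L) * q_L
Step 3: = 11 * 2/5
Step 4: = 22/5

22/5


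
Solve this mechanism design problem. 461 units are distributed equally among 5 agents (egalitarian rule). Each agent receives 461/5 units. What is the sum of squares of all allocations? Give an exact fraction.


Step 1: Each agent's share = 461/5
Step 2: Square of each share = (461/5)^2 = 212521/25
Step 3: Sum of squares = 5 * 212521/25 = 212521/5

212521/5


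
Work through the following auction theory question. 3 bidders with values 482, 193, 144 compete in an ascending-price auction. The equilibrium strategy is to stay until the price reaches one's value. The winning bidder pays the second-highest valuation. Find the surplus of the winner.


Step 1: Identify the highest value: 482
Step 2: Identify the second-highest value: 193
Step 3: The final price = second-highest value = 193
Step 4: Surplus = 482 - 193 = 289

289


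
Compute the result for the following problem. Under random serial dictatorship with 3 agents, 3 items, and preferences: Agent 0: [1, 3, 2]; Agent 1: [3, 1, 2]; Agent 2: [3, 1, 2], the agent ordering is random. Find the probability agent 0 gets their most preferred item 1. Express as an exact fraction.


Step 1: Agent 0 wants item 1
Step 2: There are 6 possible orderings of agents
Step 3: In 4 orderings, agent 0 gets item 1
Step 4: Probability = 4/6 = 2/3

2/3


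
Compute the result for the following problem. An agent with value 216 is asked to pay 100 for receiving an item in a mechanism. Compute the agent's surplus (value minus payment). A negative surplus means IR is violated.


Step 1: Surplus = value - payment = 216 - 100 = 116
Step 2: IR is satisfied (surplus >= 0)

116


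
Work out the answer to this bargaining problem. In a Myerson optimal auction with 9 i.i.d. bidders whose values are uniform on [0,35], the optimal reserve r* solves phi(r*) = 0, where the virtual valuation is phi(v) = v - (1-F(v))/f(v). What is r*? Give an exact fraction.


Step 1: For U[0,35], F(v) = v/35 and f(v) = 1/35
Step 2: phi(v) = v - (1 - v/35)/(1/35) = v - (35 - v) = 2v - 35
Step 3: Set phi(r*) = 0: 2r* - 35 = 0
Step 4: r* = 35/2 (the number of bidders n = 9 does not enter)

35/2


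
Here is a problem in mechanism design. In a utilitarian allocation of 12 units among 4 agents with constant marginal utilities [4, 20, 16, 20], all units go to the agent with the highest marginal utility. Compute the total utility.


Step 1: The marginal utilities are [4, 20, 16, 20]
Step 2: The highest marginal utility is 20
Step 3: All 12 units go to that agent
Step 4: Total utility = 20 * 12 = 240

240


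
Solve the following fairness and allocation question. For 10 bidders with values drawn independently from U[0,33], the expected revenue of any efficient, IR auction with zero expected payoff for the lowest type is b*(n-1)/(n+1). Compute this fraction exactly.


Step 1: By Revenue Equivalence, expected revenue = b*(n-1)/(n+1)
Step 2: Substituting n = 10, b = 33
Step 3: Revenue = 33*(10-1)/(10+1) = 33*9/11
Step 4: Revenue = 297/11 = 27

27


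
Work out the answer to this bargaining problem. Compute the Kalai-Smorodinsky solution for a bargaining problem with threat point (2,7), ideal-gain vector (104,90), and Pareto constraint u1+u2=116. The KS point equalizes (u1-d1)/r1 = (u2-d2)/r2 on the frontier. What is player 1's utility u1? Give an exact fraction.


Step 1: At the KS point, (u1-d1)/r1 = (u2-d2)/r2 = t and u1+u2 = 116
Step 2: u1 = d1 + r1*t and u2 = d2 + r2*t, so (d1 + r1*t) + (d2 + r2*t) = 116
Step 3: t = (116 - 2 - 7)/(104 + 90) = 107/194
Step 4: u1 = d1 + r1*t = 2 + 104 * 107/194 = 5758/97
Step 5: (Check: u2 = d2 + r2*t = 5494/97; u1+u2 = 5758/97 + 5494/97 = 116, on the frontier.)

5758/97


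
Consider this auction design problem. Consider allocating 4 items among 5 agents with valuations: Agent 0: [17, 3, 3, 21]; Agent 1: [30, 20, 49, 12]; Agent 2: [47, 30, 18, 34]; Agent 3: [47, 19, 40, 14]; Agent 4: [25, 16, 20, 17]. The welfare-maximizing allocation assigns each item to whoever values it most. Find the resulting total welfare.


Step 1: For each item, find the maximum value among all agents.
Step 2: Item 0 -> Agent 2 (value 47)
Step 3: Item 1 -> Agent 2 (value 30)
Step 4: Item 2 -> Agent 1 (value 49)
Step 5: Item 3 -> Agent 2 (value 34)
Step 6: Total welfare = 47 + 30 + 49 + 34 = 160

160


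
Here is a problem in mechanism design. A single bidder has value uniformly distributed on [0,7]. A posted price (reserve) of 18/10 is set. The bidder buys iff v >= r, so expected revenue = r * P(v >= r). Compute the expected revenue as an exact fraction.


Step 1: Posted price r = 9/5, value support [0,7]
Step 2: P(v >= r) = (7 - 9/5)/7 = 26/35
Step 3: Expected revenue = r * P(v >= r) = 9/5 * 26/35
Step 4: Revenue = 234/175

234/175


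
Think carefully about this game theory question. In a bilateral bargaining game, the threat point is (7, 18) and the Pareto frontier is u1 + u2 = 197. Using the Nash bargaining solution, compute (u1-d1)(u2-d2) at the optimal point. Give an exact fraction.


Step 1: The Nash solution splits surplus symmetrically above the disagreement point
Step 2: u1 = (total + d1 - d2)/2 = (197 + 7 - 18)/2 = 93
Step 3: u2 = (total - d1 + d2)/2 = (197 - 7 + 18)/2 = 104
Step 4: Nash product = (93 - 7) * (104 - 18)
Step 5: = 86 * 86 = 7396

7396


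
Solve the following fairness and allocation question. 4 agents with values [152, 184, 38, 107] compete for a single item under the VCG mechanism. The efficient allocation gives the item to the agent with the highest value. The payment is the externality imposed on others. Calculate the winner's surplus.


Step 1: The winner is the agent with the highest value: agent 1 with value 184
Step 2: Values of other agents: [152, 38, 107]
Step 3: VCG payment = max of others' values = 152
Step 4: Surplus = 184 - 152 = 32

32


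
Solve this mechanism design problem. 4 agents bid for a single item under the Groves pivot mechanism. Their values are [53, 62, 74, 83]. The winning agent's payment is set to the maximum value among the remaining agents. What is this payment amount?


Step 1: The efficient winner is agent 3 with value 83
Step 2: Other agents' values: [53, 62, 74]
Step 3: Pivot payment = max(others) = 74
Step 4: The winner pays 74

74


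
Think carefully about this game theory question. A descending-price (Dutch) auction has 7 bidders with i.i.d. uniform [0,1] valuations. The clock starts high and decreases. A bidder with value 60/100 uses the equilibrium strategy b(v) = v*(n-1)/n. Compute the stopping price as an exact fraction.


Step 1: Dutch auctions are strategically equivalent to first-price auctions
Step 2: The equilibrium bid is b(v) = v*(n-1)/n
Step 3: b = 3/5 * 6/7
Step 4: b = 18/35

18/35


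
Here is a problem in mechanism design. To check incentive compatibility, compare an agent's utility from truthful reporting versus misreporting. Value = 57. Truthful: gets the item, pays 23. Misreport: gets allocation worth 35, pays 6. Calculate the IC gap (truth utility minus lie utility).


Step 1: U(truth) = value - payment = 57 - 23 = 34
Step 2: U(lie) = allocation - payment = 35 - 6 = 29
Step 3: IC gap = 34 - 29 = 5

5


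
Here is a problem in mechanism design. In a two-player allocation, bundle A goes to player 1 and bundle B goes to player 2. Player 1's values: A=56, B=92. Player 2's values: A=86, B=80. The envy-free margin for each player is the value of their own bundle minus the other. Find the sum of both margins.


Step 1: Player 1's margin = v1(A) - v1(B) = 56 - 92 = -36
Step 2: Player 2's margin = v2(B) - v2(A) = 80 - 86 = -6
Step 3: Total margin = -36 + -6 = -42

-42


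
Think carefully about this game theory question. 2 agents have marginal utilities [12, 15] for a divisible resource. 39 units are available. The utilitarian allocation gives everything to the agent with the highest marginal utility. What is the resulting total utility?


Step 1: The marginal utilities are [12, 15]
Step 2: The highest marginal utility is 15
Step 3: All 39 units go to that agent
Step 4: Total utility = 15 * 39 = 585

585


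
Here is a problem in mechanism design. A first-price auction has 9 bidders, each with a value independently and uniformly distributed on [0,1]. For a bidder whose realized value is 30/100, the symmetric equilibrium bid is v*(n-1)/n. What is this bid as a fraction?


Step 1: The symmetric BNE bidding function is b(v) = v * (n-1) / n
Step 2: Substitute v = 3/10 and n = 9
Step 3: b = 3/10 * 8/9
Step 4: b = 4/15

4/15


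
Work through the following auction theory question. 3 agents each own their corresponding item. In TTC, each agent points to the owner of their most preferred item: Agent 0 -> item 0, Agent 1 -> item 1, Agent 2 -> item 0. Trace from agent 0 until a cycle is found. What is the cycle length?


Step 1: Trace the pointer graph from agent 0: 0 -> 0
Step 2: A cycle is detected when we revisit agent 0
Step 3: The cycle is: 0 -> 0
Step 4: Cycle length = 1

1


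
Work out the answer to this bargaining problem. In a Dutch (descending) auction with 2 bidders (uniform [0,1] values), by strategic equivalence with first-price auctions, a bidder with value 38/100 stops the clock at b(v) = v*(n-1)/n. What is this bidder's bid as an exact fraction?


Step 1: Dutch auctions are strategically equivalent to first-price auctions
Step 2: The equilibrium bid is b(v) = v*(n-1)/n
Step 3: b = 19/50 * 1/2
Step 4: b = 19/100

19/100


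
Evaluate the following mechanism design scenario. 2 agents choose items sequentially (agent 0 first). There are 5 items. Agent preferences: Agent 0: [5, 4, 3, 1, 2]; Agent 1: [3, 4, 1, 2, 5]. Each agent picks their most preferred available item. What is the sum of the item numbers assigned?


Step 1: Agent 0 picks item 5
Step 2: Agent 1 picks item 3
Step 3: Sum = 5 + 3 = 8

8


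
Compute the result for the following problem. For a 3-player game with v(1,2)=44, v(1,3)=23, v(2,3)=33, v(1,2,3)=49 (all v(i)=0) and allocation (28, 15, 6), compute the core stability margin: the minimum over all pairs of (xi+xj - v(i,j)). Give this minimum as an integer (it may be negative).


Step 1: Slack for coalition (1,2): x1+x2 - v12 = 43 - 44 = -1
Step 2: Slack for coalition (1,3): x1+x3 - v13 = 34 - 23 = 11
Step 3: Slack for coalition (2,3): x2+x3 - v23 = 21 - 33 = -12
Step 4: Minimum slack = min(-1, 11, -12) = -12, attained by (2,3); coalition (2,3) can block (slack < 0), so the allocation is not in the core

-12


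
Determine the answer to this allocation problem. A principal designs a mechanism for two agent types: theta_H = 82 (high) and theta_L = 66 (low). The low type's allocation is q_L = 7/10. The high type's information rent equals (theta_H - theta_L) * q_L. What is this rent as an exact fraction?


Step 1: theta_H - theta_L = 82 - 66 = 16
Step 2: Information rent = (theta_H - theta_L) * q_L
Step 3: = 16 * 7/10
Step 4: = 56/5

56/5


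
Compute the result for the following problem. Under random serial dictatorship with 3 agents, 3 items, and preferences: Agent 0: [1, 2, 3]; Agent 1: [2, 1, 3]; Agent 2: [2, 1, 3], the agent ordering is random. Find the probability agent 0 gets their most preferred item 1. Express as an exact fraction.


Step 1: Agent 0 wants item 1
Step 2: There are 6 possible orderings of agents
Step 3: In 4 orderings, agent 0 gets item 1
Step 4: Probability = 4/6 = 2/3

2/3


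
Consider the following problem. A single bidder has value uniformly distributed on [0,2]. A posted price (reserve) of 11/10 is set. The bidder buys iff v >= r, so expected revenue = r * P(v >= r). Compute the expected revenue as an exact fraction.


Step 1: Posted price r = 11/10, value support [0,2]
Step 2: P(v >= r) = (2 - 11/10)/2 = 9/20
Step 3: Expected revenue = r * P(v >= r) = 11/10 * 9/20
Step 4: Revenue = 99/200

99/200


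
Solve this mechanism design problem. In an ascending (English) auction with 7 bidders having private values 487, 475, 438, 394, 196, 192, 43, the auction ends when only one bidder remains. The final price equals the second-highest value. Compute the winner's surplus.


Step 1: Identify the highest value: 487
Step 2: Identify the second-highest value: 475
Step 3: The final price = second-highest value = 475
Step 4: Surplus = 487 - 475 = 12

12


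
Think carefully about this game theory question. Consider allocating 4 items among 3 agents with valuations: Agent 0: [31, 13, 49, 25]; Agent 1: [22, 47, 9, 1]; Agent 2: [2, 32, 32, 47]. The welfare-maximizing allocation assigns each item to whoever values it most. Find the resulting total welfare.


Step 1: For each item, find the maximum value among all agents.
Step 2: Item 0 -> Agent 0 (value 31)
Step 3: Item 1 -> Agent 1 (value 47)
Step 4: Item 2 -> Agent 0 (value 49)
Step 5: Item 3 -> Agent 2 (value 47)
Step 6: Total welfare = 31 + 47 + 49 + 47 = 174

174


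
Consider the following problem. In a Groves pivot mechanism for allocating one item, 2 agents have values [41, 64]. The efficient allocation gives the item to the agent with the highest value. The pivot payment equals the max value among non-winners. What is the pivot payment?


Step 1: The efficient winner is agent 1 with value 64
Step 2: Other agents' values: [41]
Step 3: Pivot payment = max(others) = 41
Step 4: The winner pays 41

41


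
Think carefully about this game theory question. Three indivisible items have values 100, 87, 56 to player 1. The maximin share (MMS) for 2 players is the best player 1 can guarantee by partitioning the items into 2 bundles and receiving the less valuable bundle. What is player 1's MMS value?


Step 1: Item values = 100, 87, 56
Step 2: Enumerate all 2-bundle partitions and take the smaller bundle:
  Partition 1: {100} vs {87,56} -> bundles 100, 143; min = 100
  Partition 2: {87} vs {100,56} -> bundles 87, 156; min = 87
  Partition 3: {56} vs {100,87} -> bundles 56, 187; min = 56
Step 3: MMS = max(100, 87, 56) = 100

100


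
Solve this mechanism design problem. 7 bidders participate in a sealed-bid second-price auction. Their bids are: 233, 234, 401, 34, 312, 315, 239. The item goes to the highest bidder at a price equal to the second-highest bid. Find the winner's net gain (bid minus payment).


Step 1: Sort bids in descending order: 401, 315, 312, 239, 234, 233, 34
Step 2: The winning bid is the highest: 401
Step 3: The payment equals the second-highest bid: 315
Step 4: Surplus = winner's bid - payment = 401 - 315 = 86

86


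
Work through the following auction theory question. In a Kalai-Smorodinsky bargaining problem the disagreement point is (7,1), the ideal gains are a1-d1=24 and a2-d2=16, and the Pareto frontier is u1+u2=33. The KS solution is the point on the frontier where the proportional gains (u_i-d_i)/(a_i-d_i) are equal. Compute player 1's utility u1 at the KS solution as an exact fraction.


Step 1: At the KS point, (u1-d1)/r1 = (u2-d2)/r2 = t and u1+u2 = 33
Step 2: u1 = d1 + r1*t and u2 = d2 + r2*t, so (d1 + r1*t) + (d2 + r2*t) = 33
Step 3: t = (33 - 7 - 1)/(24 + 16) = 25/40 = 5/8
Step 4: u1 = d1 + r1*t = 7 + 24 * 5/8 = 22
Step 5: (Check: u2 = d2 + r2*t = 11; u1+u2 = 22 + 11 = 33, on the frontier.)

22


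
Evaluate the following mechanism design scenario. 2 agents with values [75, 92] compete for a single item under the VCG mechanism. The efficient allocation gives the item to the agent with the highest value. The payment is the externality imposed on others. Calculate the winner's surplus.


Step 1: The winner is the agent with the highest value: agent 1 with value 92
Step 2: Values of other agents: [75]
Step 3: VCG payment = max of others' values = 75
Step 4: Surplus = 92 - 75 = 17

17


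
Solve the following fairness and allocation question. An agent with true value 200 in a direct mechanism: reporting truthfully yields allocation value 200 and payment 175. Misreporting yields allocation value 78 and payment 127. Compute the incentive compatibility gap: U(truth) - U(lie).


Step 1: U(truth) = value - payment = 200 - 175 = 25
Step 2: U(lie) = allocation - payment = 78 - 127 = -49
Step 3: IC gap = 25 - (-49) = 74

74


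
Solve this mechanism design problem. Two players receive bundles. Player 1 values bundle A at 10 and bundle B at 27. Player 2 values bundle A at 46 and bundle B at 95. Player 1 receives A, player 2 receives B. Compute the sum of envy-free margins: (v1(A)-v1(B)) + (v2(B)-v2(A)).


Step 1: Player 1's margin = v1(A) - v1(B) = 10 - 27 = -17
Step 2: Player 2's margin = v2(B) - v2(A) = 95 - 46 = 49
Step 3: Total margin = -17 + 49 = 32

32


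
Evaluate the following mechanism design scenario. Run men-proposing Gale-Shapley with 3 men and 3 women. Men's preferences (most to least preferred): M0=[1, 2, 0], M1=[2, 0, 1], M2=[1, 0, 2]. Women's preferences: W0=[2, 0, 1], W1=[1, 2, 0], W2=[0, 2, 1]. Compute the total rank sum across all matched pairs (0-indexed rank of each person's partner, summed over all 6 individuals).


Step 1: Run Gale-Shapley (men propose, women hold best offer):
  M0 proposes to W1; she accepts
  M1 proposes to W2; she accepts
  M2 proposes to W1; she switches from M0
  M0 proposes to W2; she switches from M1
  M1 proposes to W0; she accepts
Step 2: Final matching: W0-M1, W1-M2, W2-M0
Step 3: 0-indexed ranks (man's rank of his match, then woman's): 1 + 2 + 0 + 1 + 1 + 0
Step 4: Total rank sum = 5

5


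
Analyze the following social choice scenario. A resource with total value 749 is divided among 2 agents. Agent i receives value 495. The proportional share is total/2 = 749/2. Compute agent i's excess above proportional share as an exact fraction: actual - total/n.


Step 1: Proportional share = 749/2
Step 2: Agent's actual allocation = 495
Step 3: Excess = 495 - 749/2 = 241/2

241/2


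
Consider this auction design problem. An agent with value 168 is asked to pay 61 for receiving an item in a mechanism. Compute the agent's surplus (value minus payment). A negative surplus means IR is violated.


Step 1: Surplus = value - payment = 168 - 61 = 107
Step 2: IR is satisfied (surplus >= 0)

107


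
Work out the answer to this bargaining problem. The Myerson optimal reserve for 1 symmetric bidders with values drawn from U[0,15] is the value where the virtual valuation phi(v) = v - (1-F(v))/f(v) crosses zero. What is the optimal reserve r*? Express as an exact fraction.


Step 1: For U[0,15], F(v) = v/15 and f(v) = 1/15
Step 2: phi(v) = v - (1 - v/15)/(1/15) = v - (15 - v) = 2v - 15
Step 3: Set phi(r*) = 0: 2r* - 15 = 0
Step 4: r* = 15/2 (the number of bidders n = 1 does not enter)

15/2


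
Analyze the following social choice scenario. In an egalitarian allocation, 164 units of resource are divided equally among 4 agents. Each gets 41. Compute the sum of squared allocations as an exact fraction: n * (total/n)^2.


Step 1: Each agent's share = 164/4 = 41
Step 2: Square of each share = (41)^2 = 1681
Step 3: Sum of squares = 4 * 1681 = 6724

6724


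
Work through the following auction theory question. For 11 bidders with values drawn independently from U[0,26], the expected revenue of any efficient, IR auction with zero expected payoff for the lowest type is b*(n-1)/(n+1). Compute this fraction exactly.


Step 1: By Revenue Equivalence, expected revenue = b*(n-1)/(n+1)
Step 2: Substituting n = 11, b = 26
Step 3: Revenue = 26*(11-1)/(11+1) = 26*10/12
Step 4: Revenue = 260/12 = 65/3

65/3


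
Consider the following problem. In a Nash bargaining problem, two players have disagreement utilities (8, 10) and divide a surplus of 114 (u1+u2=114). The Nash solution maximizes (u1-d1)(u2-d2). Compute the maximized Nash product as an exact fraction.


Step 1: The Nash solution splits surplus symmetrically above the disagreement point
Step 2: u1 = (total + d1 - d2)/2 = (114 + 8 - 10)/2 = 56
Step 3: u2 = (total - d1 + d2)/2 = (114 - 8 + 10)/2 = 58
Step 4: Nash product = (56 - 8) * (58 - 10)
Step 5: = 48 * 48 = 2304

2304


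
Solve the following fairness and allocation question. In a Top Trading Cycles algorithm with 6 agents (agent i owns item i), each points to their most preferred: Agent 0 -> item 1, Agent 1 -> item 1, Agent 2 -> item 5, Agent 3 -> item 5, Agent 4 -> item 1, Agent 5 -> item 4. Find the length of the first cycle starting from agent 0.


Step 1: Trace the pointer graph from agent 0: 0 -> 1 -> 1
Step 2: A cycle is detected when we revisit agent 1
Step 3: The cycle is: 1 -> 1
Step 4: Cycle length = 1

1


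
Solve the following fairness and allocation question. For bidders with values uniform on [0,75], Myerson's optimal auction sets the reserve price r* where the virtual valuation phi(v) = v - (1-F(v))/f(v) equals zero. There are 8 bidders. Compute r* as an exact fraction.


Step 1: For U[0,75], F(v) = v/75 and f(v) = 1/75
Step 2: phi(v) = v - (1 - v/75)/(1/75) = v - (75 - v) = 2v - 75
Step 3: Set phi(r*) = 0: 2r* - 75 = 0
Step 4: r* = 75/2 (the number of bidders n = 8 does not enter)

75/2


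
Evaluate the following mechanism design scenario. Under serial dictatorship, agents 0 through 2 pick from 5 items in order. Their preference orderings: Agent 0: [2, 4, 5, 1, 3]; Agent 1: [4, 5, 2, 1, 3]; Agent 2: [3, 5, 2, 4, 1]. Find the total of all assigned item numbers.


Step 1: Agent 0 picks item 2
Step 2: Agent 1 picks item 4
Step 3: Agent 2 picks item 3
Step 4: Sum = 2 + 4 + 3 = 9

9


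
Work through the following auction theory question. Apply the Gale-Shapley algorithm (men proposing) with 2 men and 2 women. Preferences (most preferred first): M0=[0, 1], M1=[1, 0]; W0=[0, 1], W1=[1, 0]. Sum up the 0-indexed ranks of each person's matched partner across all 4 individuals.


Step 1: Run Gale-Shapley (men propose, women hold best offer):
  M0 proposes to W0; she accepts
  M1 proposes to W1; she accepts
Step 2: Final matching: W0-M0, W1-M1
Step 3: 0-indexed ranks (man's rank of his match, then woman's): 0 + 0 + 0 + 0
Step 4: Total rank sum = 0

0


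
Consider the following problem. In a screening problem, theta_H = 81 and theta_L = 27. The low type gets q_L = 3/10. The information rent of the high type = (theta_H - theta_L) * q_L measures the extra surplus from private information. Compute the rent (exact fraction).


Step 1: theta_H - theta_L = 81 - 27 = 54
Step 2: Information rent = (theta_H - theta_L) * q_L
Step 3: = 54 * 3/10
Step 4: = 81/5

81/5


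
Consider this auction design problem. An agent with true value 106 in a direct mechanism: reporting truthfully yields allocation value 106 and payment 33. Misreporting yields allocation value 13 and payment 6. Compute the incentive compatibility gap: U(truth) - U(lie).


Step 1: U(truth) = value - payment = 106 - 33 = 73
Step 2: U(lie) = allocation - payment = 13 - 6 = 7
Step 3: IC gap = 73 - 7 = 66

66


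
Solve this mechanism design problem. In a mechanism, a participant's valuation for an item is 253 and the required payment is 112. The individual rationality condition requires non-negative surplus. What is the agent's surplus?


Step 1: Surplus = value - payment = 253 - 112 = 141
Step 2: IR is satisfied (surplus >= 0)

141


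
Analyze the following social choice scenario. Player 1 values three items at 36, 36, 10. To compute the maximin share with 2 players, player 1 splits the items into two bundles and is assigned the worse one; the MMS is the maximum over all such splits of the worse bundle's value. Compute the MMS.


Step 1: Item values = 36, 36, 10
Step 2: Enumerate all 2-bundle partitions and take the smaller bundle:
  Partition 1: {36} vs {36,10} -> bundles 36, 46; min = 36
  Partition 2: {36} vs {36,10} -> bundles 36, 46; min = 36
  Partition 3: {10} vs {36,36} -> bundles 10, 72; min = 10
Step 3: MMS = max(36, 36, 10) = 36

36


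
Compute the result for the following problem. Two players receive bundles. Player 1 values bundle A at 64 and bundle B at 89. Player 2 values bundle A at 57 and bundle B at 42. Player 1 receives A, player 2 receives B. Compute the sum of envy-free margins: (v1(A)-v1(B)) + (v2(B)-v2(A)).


Step 1: Player 1's margin = v1(A) - v1(B) = 64 - 89 = -25
Step 2: Player 2's margin = v2(B) - v2(A) = 42 - 57 = -15
Step 3: Total margin = -25 + -15 = -40

-40


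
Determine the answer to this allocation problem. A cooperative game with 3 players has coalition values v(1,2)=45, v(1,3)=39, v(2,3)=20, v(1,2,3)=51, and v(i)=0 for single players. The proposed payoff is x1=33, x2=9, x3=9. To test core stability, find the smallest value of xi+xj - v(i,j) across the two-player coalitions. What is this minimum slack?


Step 1: Slack for coalition (1,2): x1+x2 - v12 = 42 - 45 = -3
Step 2: Slack for coalition (1,3): x1+x3 - v13 = 42 - 39 = 3
Step 3: Slack for coalition (2,3): x2+x3 - v23 = 18 - 20 = -2
Step 4: Minimum slack = min(-3, 3, -2) = -3, attained by (1,2); coalition (1,2) can block (slack < 0), so the allocation is not in the core

-3


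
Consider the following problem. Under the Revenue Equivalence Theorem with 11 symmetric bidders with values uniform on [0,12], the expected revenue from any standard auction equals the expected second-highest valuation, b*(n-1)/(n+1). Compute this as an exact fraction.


Step 1: By Revenue Equivalence, expected revenue = b*(n-1)/(n+1)
Step 2: Substituting n = 11, b = 12
Step 3: Revenue = 12*(11-1)/(11+1) = 12*10/12
Step 4: Revenue = 120/12 = 10

10


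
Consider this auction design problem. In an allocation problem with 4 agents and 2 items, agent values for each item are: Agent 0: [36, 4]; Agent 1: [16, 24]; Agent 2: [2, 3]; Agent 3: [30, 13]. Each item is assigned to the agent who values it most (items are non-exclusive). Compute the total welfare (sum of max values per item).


Step 1: For each item, find the maximum value among all agents.
Step 2: Item 0 -> Agent 0 (value 36)
Step 3: Item 1 -> Agent 1 (value 24)
Step 4: Total welfare = 36 + 24 = 60

60


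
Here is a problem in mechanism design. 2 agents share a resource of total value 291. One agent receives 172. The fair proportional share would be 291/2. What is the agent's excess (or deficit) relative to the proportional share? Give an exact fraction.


Step 1: Proportional share = 291/2
Step 2: Agent's actual allocation = 172
Step 3: Excess = 172 - 291/2 = 53/2

53/2


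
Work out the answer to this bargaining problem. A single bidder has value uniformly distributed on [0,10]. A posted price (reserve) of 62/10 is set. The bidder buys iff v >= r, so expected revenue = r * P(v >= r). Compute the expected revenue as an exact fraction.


Step 1: Posted price r = 31/5, value support [0,10]
Step 2: P(v >= r) = (10 - 31/5)/10 = 19/50
Step 3: Expected revenue = r * P(v >= r) = 31/5 * 19/50
Step 4: Revenue = 589/250

589/250


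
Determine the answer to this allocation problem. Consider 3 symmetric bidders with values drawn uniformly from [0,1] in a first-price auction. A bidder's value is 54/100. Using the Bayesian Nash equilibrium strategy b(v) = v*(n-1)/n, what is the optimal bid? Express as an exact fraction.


Step 1: The symmetric BNE bidding function is b(v) = v * (n-1) / n
Step 2: Substitute v = 27/50 and n = 3
Step 3: b = 27/50 * 2/3
Step 4: b = 9/25

9/25


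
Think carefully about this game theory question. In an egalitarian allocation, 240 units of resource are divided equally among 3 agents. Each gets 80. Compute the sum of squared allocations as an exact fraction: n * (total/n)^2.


Step 1: Each agent's share = 240/3 = 80
Step 2: Square of each share = (80)^2 = 6400
Step 3: Sum of squares = 3 * 6400 = 19200

19200


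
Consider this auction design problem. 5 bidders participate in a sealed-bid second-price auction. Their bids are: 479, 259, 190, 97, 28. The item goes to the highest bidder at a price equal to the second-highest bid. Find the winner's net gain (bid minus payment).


Step 1: Sort bids in descending order: 479, 259, 190, 97, 28
Step 2: The winning bid is the highest: 479
Step 3: The payment equals the second-highest bid: 259
Step 4: Surplus = winner's bid - payment = 479 - 259 = 220

220


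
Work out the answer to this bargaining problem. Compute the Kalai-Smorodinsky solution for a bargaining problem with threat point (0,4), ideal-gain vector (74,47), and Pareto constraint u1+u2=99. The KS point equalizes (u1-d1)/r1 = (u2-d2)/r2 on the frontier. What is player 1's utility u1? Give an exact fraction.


Step 1: At the KS point, (u1-d1)/r1 = (u2-d2)/r2 = t and u1+u2 = 99
Step 2: u1 = d1 + r1*t and u2 = d2 + r2*t, so (d1 + r1*t) + (d2 + r2*t) = 99
Step 3: t = (99 - 0 - 4)/(74 + 47) = 95/121
Step 4: u1 = d1 + r1*t = 0 + 74 * 95/121 = 7030/121
Step 5: (Check: u2 = d2 + r2*t = 4949/121; u1+u2 = 7030/121 + 4949/121 = 99, on the frontier.)

7030/121


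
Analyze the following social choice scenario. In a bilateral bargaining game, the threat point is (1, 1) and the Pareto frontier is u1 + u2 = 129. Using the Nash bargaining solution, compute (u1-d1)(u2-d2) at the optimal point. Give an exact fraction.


Step 1: The Nash solution splits surplus symmetrically above the disagreement point
Step 2: u1 = (total + d1 - d2)/2 = (129 + 1 - 1)/2 = 129/2
Step 3: u2 = (total - d1 + d2)/2 = (129 - 1 + 1)/2 = 129/2
Step 4: Nash product = (129/2 - 1) * (129/2 - 1)
Step 5: = 127/2 * 127/2 = 16129/4

16129/4


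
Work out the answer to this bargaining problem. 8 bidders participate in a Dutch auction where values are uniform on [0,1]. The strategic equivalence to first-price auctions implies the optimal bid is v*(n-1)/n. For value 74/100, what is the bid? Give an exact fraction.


Step 1: Dutch auctions are strategically equivalent to first-price auctions
Step 2: The equilibrium bid is b(v) = v*(n-1)/n
Step 3: b = 37/50 * 7/8
Step 4: b = 259/400

259/400


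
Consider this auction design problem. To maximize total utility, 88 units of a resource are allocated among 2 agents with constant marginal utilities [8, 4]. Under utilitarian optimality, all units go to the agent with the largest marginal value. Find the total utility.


Step 1: The marginal utilities are [8, 4]
Step 2: The highest marginal utility is 8
Step 3: All 88 units go to that agent
Step 4: Total utility = 8 * 88 = 704

704


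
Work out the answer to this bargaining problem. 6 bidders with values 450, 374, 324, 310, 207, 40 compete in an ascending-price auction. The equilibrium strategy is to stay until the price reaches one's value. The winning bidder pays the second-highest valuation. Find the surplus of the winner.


Step 1: Identify the highest value: 450
Step 2: Identify the second-highest value: 374
Step 3: The final price = second-highest value = 374
Step 4: Surplus = 450 - 374 = 76

76


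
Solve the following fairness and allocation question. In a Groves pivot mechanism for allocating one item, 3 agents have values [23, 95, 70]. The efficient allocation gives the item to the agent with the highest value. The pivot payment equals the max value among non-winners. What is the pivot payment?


Step 1: The efficient winner is agent 1 with value 95
Step 2: Other agents' values: [23, 70]
Step 3: Pivot payment = max(others) = 70
Step 4: The winner pays 70

70


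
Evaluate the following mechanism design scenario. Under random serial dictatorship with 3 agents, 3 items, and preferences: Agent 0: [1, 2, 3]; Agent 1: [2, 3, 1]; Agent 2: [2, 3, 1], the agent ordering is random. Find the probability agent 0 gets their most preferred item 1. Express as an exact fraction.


Step 1: Agent 0 wants item 1
Step 2: There are 6 possible orderings of agents
Step 3: In 6 orderings, agent 0 gets item 1
Step 4: Probability = 6/6 = 1

1


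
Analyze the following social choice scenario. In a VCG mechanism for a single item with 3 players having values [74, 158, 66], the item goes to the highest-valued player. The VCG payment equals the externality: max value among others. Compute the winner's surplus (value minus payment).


Step 1: The winner is the agent with the highest value: agent 1 with value 158
Step 2: Values of other agents: [74, 66]
Step 3: VCG payment = max of others' values = 74
Step 4: Surplus = 158 - 74 = 84

84


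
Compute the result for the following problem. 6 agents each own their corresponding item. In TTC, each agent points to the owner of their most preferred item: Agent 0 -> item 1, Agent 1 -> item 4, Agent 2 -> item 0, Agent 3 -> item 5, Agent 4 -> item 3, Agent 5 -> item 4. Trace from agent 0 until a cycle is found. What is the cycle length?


Step 1: Trace the pointer graph from agent 0: 0 -> 1 -> 4 -> 3 -> 5 -> 4
Step 2: A cycle is detected when we revisit agent 4
Step 3: The cycle is: 4 -> 3 -> 5 -> 4
Step 4: Cycle length = 3

3
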